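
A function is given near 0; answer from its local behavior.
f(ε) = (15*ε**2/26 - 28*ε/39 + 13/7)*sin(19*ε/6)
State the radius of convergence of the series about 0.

The factor sin(19*ε/6) is entire and contributes no finite singular point.
The polynomial part has no poles.
No finite singular points: the Taylor series at 0 converges everywhere.

The radius of convergence is infinite.


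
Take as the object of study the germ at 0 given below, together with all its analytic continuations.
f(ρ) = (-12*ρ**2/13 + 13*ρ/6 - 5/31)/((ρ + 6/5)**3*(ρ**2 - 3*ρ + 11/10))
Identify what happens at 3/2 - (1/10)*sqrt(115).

The denominator factor ρ**2 - 3*ρ + 11/10 vanishes at 3/2 - (1/10)*sqrt(115) and appears to the power 1; the numerator there equals -401/8060 + (47/780)*sqrt(115), nonzero, and no other factor vanishes.
Hence a pole whose order is the multiplicity, 1.

The point is a pole of order 1.


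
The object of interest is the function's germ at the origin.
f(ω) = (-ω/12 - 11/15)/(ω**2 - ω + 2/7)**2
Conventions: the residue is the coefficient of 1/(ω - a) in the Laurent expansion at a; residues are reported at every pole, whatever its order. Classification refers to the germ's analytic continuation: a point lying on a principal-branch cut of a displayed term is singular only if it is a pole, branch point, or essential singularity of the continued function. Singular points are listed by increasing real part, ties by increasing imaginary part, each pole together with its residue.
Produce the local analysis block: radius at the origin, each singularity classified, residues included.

Radius of convergence at 0: (1/7)*sqrt(14).
At (1/2) - ((1/14)*sqrt(7))*i: a pole of order 2; residue -((217/20)*sqrt(7))*i.
At (1/2) + ((1/14)*sqrt(7))*i: a pole of order 2; residue ((217/20)*sqrt(7))*i.

Denominator factor (ω**2 - ω + 2/7)^2: discriminant -1/7, complex-conjugate roots (1/2) + ((1/14)*sqrt(7))*i and (1/2) - ((1/14)*sqrt(7))*i; poles of order 2, moduli (1/7)*sqrt(14) and (1/7)*sqrt(14).
The radius of convergence is the smallest modulus among the singular points: (1/7)*sqrt(14).
The factor ω**2 - ω + 2/7 splits as (ω - a)(ω - a') with a = (1/2) - ((1/14)*sqrt(7))*i, a' = (1/2) + ((1/14)*sqrt(7))*i. At the order-2 pole a set g(ω) = (ω - a)^2*f(ω) = [-ω/12 - 11/15] / (ω - a')^2.
Order-2 pole: residue = g'(a); g'((1/2) - ((1/14)*sqrt(7))*i) = -((217/20)*sqrt(7))*i, so the residue is -((217/20)*sqrt(7))*i.
The factor ω**2 - ω + 2/7 splits as (ω - a)(ω - a') with a = (1/2) + ((1/14)*sqrt(7))*i, a' = (1/2) - ((1/14)*sqrt(7))*i. At the order-2 pole a set g(ω) = (ω - a)^2*f(ω) = [-ω/12 - 11/15] / (ω - a')^2.
Order-2 pole: residue = g'(a); g'((1/2) + ((1/14)*sqrt(7))*i) = ((217/20)*sqrt(7))*i, so the residue is ((217/20)*sqrt(7))*i.
List the singular points by increasing real part (a conjugate pair: the negative imaginary part first).


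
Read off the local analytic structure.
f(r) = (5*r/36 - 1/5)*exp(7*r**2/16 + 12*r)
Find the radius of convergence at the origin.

The factor exp(7*r**2/16 + 12*r) is entire and contributes no finite singular point.
The polynomial part has no poles.
No finite singular points: the Taylor series at 0 converges everywhere.

The radius of convergence is infinite.


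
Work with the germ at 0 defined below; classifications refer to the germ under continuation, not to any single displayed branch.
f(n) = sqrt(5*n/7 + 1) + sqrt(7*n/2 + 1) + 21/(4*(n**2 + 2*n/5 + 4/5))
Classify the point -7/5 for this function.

The term (1)*sqrt(1 - n/(-7/5)) has argument 1 - -7/5/(-7/5) = 0 at -7/5: a square-root (algebraic, two-sheeted) branch point; the remaining terms are analytic or single-valued there.

The point is an algebraic (square-root) branch point.


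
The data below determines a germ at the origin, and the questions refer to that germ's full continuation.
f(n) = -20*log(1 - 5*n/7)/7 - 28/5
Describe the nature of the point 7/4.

The point is a regular point.

There is no denominator, hence no pole anywhere.
Branch term log(1 - n/(7/5)): argument at 7/4 is -1/4, nonzero, so 7/4 is not its branch point (a point on a principal cut is still regular for the continued germ).
So the germ continues analytically to 7/4.


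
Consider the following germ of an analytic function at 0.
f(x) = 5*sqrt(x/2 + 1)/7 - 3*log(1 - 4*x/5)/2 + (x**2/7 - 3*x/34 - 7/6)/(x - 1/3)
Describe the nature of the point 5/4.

The point is a logarithmic branch point.

The term (-3/2)*log(1 - x/(5/4)) has argument 1 - 5/4/(5/4) = 0 at 5/4: a logarithmic (infinitely-sheeted) branch point; the remaining terms are analytic or single-valued there.


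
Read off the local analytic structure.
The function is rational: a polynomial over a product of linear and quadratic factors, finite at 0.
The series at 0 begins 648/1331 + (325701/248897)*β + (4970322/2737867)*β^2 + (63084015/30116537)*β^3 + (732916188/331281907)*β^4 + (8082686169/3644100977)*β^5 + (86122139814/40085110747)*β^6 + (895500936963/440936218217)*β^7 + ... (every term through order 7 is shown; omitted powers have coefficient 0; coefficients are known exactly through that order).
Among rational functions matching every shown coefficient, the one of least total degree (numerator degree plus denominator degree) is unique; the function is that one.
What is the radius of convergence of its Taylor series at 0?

The radius of convergence is 11/9.

No rational of total degree below 3 reproduces all 8 coefficients; solving the [1/2] Pade equations on them gives f(β) = (13*β/17 + 8/11)/(β - 11/9)**2, whose expansion matches every shown term.
Denominator factor (β - 11/9)^2: pole of order 2 at 11/9, modulus 11/9.
The radius of convergence is the smallest modulus among the singular points: 11/9.


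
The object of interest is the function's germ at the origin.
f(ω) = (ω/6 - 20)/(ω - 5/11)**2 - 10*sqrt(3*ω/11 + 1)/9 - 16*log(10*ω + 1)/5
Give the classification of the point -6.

The point is a regular point.

Denominator factors: ω - 5/11 = -71/11 at ω = -6 — none vanishes.
Branch term sqrt(1 - ω/(-11/3)): argument at -6 is -7/11, nonzero, so -6 is not its branch point (a point on a principal cut is still regular for the continued germ).
Branch term log(1 - ω/(-1/10)): argument at -6 is -59, nonzero, so -6 is not its branch point (a point on a principal cut is still regular for the continued germ).
So the germ continues analytically to -6.


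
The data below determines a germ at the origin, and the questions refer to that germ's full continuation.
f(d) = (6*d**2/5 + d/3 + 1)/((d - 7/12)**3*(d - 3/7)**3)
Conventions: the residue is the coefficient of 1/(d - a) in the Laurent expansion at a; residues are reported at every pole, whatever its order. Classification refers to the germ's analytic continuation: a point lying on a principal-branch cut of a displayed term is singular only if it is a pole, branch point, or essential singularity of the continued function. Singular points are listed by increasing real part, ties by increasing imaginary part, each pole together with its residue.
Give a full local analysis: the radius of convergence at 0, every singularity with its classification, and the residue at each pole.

Radius of convergence at 0: 3/7.
At 3/7: a pole of order 3; residue -184863192192/1856465.
At 7/12: a pole of order 3; residue 184863192192/1856465.

Denominator factor (d - 7/12)^3: pole of order 3 at 7/12, modulus 7/12.
Denominator factor (d - 3/7)^3: pole of order 3 at 3/7, modulus 3/7.
The radius of convergence is the smallest modulus among the singular points: 3/7.
At the order-3 pole 3/7 set g(d) = (d - (3/7))^3*f(d) = (6*d**2/5 + d/3 + 1)/(d - 7/12)**3.
Order-3 pole: residue = g''(a)/2; g''(3/7) = -369726384384/1856465, so the residue is -184863192192/1856465.
At the order-3 pole 7/12 set g(d) = (d - (7/12))^3*f(d) = (6*d**2/5 + d/3 + 1)/(d - 3/7)**3.
Order-3 pole: residue = g''(a)/2; g''(7/12) = 369726384384/1856465, so the residue is 184863192192/1856465.
List the singular points by increasing real part (a conjugate pair: the negative imaginary part first).


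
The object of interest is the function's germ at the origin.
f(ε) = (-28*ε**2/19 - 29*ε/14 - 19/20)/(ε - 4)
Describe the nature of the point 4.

The point is a pole of order 1.

The denominator factor ε - 4 vanishes at 4 and appears to the power 1; the numerator there equals -87287/2660, nonzero, and no other factor vanishes.
Hence a pole whose order is the multiplicity, 1.


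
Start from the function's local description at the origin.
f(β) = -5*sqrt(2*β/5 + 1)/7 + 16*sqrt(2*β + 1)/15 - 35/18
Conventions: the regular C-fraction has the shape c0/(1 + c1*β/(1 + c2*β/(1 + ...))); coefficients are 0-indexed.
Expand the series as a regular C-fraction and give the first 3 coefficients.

Taylor coefficients (expand at 0): a_0 = -1003/630, a_1 = 97/105, a_2 = -109/210.
c0 = a_0 = -1003/630. Peel one level at a time: if S = 1 + c*β/S' with S'(0) = 1, then c is the β-coefficient of S and S' = c*β/(S - 1).
S_1 = c0/f = 1 + (582/1003)*β + (10743/1006009)*β^2 + ...; c1 = 582/1003.
S_2 = c1*β/(S_1 - 1) = 1 + (-3581/194582)*β + ...; c2 = -3581/194582.

The regular C-fraction coefficients are [-1003/630, 582/1003, -3581/194582].


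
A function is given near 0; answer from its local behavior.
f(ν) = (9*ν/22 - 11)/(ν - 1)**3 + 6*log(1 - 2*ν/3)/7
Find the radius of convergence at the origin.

The radius of convergence is 1.

Denominator factor (ν - 1)^3: pole of order 3 at 1, modulus 1.
Branch term (6/7)*log(1 - ν/(3/2)): its argument vanishes at ν = 3/2, a logarithmic branch point, modulus 3/2.
The radius of convergence is the smallest modulus among the singular points: 1.


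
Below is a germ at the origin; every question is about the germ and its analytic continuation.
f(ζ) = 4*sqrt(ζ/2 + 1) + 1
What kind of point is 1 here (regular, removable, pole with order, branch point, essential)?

There is no denominator, hence no pole anywhere.
Branch term sqrt(1 - ζ/(-2)): argument at 1 is 3/2, nonzero, so 1 is not its branch point (a point on a principal cut is still regular for the continued germ).
So the germ continues analytically to 1.

The point is a regular point.


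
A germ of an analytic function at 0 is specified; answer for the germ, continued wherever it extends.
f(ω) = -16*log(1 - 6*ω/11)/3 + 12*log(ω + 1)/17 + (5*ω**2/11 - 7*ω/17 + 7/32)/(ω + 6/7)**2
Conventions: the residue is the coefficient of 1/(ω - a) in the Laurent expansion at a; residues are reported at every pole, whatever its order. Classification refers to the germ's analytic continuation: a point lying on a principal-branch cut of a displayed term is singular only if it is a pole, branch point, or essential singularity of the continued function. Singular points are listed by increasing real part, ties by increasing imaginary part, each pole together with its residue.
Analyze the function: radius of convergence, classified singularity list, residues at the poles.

Radius of convergence at 0: 6/7.
At -1: a logarithmic branch point.
At -6/7: a pole of order 2; residue -1559/1309.
At 11/6: a logarithmic branch point.

Denominator factor (ω + 6/7)^2: pole of order 2 at -6/7, modulus 6/7.
Branch term (12/17)*log(1 - ω/(-1)): its argument vanishes at ω = -1, a logarithmic branch point, modulus 1.
Branch term (-16/3)*log(1 - ω/(11/6)): its argument vanishes at ω = 11/6, a logarithmic branch point, modulus 11/6.
The radius of convergence is the smallest modulus among the singular points: 6/7.
The branch terms are analytic at -6/7 and contribute nothing to the residue; only the rational part matters.
At the order-2 pole -6/7 set g(ω) = (ω - (-6/7))^2*(rational part) = 5*ω**2/11 - 7*ω/17 + 7/32.
Order-2 pole: residue = g'(a); g'(-6/7) = -1559/1309, so the residue is -1559/1309.
List the singular points by increasing real part (a conjugate pair: the negative imaginary part first).


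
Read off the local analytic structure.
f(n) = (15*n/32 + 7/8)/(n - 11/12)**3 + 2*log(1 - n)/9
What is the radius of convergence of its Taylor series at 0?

Denominator factor (n - 11/12)^3: pole of order 3 at 11/12, modulus 11/12.
Branch term (2/9)*log(1 - n/(1)): its argument vanishes at n = 1, a logarithmic branch point, modulus 1.
The radius of convergence is the smallest modulus among the singular points: 11/12.

The radius of convergence is 11/12.


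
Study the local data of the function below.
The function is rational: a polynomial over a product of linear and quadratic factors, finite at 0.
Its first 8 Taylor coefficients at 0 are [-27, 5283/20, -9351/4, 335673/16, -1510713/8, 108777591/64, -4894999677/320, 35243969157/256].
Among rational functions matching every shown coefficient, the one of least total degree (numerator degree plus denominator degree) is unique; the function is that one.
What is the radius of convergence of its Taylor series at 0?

No rational of total degree below 6 reproduces all 8 coefficients; solving the [1/5] Pade equations on them gives f(α) = (-13*α/20 - 3)/((α + 1/9)*(α**2 + α/2 + 1)**2), whose expansion matches every shown term.
Denominator factor (α**2 + α/2 + 1)^2: discriminant -15/4, complex-conjugate roots (-1/4) + ((1/4)*sqrt(15))*i and (-1/4) - ((1/4)*sqrt(15))*i; poles of order 2, moduli 1 and 1.
Denominator factor (α + 1/9): pole of order 1 at -1/9, modulus 1/9.
The radius of convergence is the smallest modulus among the singular points: 1/9.

The radius of convergence is 1/9.


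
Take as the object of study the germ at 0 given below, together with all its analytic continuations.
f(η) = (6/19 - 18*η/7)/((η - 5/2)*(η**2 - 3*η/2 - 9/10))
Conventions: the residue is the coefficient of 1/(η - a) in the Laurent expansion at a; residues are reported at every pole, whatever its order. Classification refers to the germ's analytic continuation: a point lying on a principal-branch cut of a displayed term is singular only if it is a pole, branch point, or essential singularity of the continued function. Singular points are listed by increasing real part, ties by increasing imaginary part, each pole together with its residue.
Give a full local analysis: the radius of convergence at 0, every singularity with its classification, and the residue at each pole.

Denominator factor (η - 5/2): pole of order 1 at 5/2, modulus 5/2.
Denominator factor (η**2 - 3*η/2 - 9/10): discriminant 117/20, real irrational roots 3/4 + (3/20)*sqrt(65) and 3/4 - (3/20)*sqrt(65); poles of order 1, moduli 3/4 + (3/20)*sqrt(65) and -3/4 + (3/20)*sqrt(65).
The radius of convergence is the smallest modulus among the singular points: -3/4 + (3/20)*sqrt(65).
The factor η**2 - 3*η/2 - 9/10 splits as (η - a)(η - a') with a = 3/4 - (3/20)*sqrt(65), a' = 3/4 + (3/20)*sqrt(65). At the order-1 pole a set g(η) = (η - a)*f(η) = [(6/19 - 18*η/7)/(η - 5/2)] / (η - a').
Simple pole: residue = g(a) at a = 3/4 - (3/20)*sqrt(65), which is 4065/2128 - (449/2128)*sqrt(65).
The factor η**2 - 3*η/2 - 9/10 splits as (η - a)(η - a') with a = 3/4 + (3/20)*sqrt(65), a' = 3/4 - (3/20)*sqrt(65). At the order-1 pole a set g(η) = (η - a)*f(η) = [(6/19 - 18*η/7)/(η - 5/2)] / (η - a').
Simple pole: residue = g(a) at a = 3/4 + (3/20)*sqrt(65), which is 4065/2128 + (449/2128)*sqrt(65).
At the order-1 pole 5/2 set g(η) = (η - (5/2))*f(η) = (6/19 - 18*η/7)/(η**2 - 3*η/2 - 9/10).
Simple pole: residue = g(a) at a = 5/2, which is -4065/1064.
List the singular points by increasing real part (a conjugate pair: the negative imaginary part first).

Radius of convergence at 0: -3/4 + (3/20)*sqrt(65).
At 3/4 - (3/20)*sqrt(65): a pole of order 1; residue 4065/2128 - (449/2128)*sqrt(65).
At 3/4 + (3/20)*sqrt(65): a pole of order 1; residue 4065/2128 + (449/2128)*sqrt(65).
At 5/2: a pole of order 1; residue -4065/1064.


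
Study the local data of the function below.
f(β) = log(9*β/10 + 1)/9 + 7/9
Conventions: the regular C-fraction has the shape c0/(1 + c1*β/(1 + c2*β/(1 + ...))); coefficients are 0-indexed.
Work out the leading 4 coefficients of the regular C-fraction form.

Taylor coefficients (expand at 0): a_0 = 7/9, a_1 = 1/10, a_2 = -9/200, a_3 = 27/1000.
c0 = a_0 = 7/9. Peel one level at a time: if S = 1 + c*β/S' with S'(0) = 1, then c is the β-coefficient of S and S' = c*β/(S - 1).
S_1 = c0/f = 1 + (-9/70)*β + (729/9800)*β^2 + ...; c1 = -9/70.
S_2 = c1*β/(S_1 - 1) = 1 + (81/140)*β + (-27/400)*β^2 + ...; c2 = 81/140.
S_3 = c2*β/(S_2 - 1) = 1 + (7/60)*β + ...; c3 = 7/60.

The regular C-fraction coefficients are [7/9, -9/70, 81/140, 7/60].


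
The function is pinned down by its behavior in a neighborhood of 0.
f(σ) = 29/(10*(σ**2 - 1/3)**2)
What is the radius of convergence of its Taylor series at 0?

Denominator factor (σ**2 - 1/3)^2: discriminant 4/3, real irrational roots (1/3)*sqrt(3) and -(1/3)*sqrt(3); poles of order 2, moduli (1/3)*sqrt(3) and (1/3)*sqrt(3).
The radius of convergence is the smallest modulus among the singular points: (1/3)*sqrt(3).

The radius of convergence is (1/3)*sqrt(3).


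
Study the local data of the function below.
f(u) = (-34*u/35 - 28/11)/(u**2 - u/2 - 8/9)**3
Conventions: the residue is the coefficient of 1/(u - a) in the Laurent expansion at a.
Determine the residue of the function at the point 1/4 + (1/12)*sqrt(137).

The factor u**2 - u/2 - 8/9 splits as (u - a)(u - a') with a = 1/4 + (1/12)*sqrt(137), a' = 1/4 - (1/12)*sqrt(137). At the order-3 pole a set g(u) = (u - a)^3*f(u) = [-34*u/35 - 28/11] / (u - a')^3.
Order-3 pole: residue = g''(a)/2; g''(1/4 + (1/12)*sqrt(137)) = -(100170432/989970905)*sqrt(137), so the residue is -(50085216/989970905)*sqrt(137).

The residue is -(50085216/989970905)*sqrt(137).


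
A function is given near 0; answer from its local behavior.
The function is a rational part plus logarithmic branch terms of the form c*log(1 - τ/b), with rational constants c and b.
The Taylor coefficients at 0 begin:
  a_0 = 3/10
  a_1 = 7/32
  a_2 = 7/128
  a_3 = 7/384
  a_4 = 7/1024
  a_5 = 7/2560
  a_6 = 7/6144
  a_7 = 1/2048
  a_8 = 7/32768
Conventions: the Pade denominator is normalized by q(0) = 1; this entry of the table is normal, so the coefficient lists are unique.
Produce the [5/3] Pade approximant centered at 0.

The Pade approximant has numerator coefficients [3/10, -1/16, -251/3584, 811/43008, -1/2048, -1/81920]; denominator coefficients [1, -15/16, 15/56, -5/224].

Taylor coefficients needed (read off): a_0 = 3/10, a_1 = 7/32, a_2 = 7/128, a_3 = 7/384, a_4 = 7/1024, a_5 = 7/2560, a_6 = 7/6144, a_7 = 1/2048, a_8 = 7/32768.
Write the denominator as Q(τ) = 1 + q1*τ + q2*τ^2 + q3*τ^3. Requiring Q*f - P = O(τ^9) with deg P <= 5 kills the coefficients of τ^6..τ^8 in Q*f:
  τ^6: a_6 + q1*a_5 + q2*a_4 + q3*a_3 = 0, i.e. 7/6144 + (7/2560)*q1 + (7/1024)*q2 + (7/384)*q3 = 0.
  τ^7: a_7 + q1*a_6 + q2*a_5 + q3*a_4 = 0, i.e. 1/2048 + (7/6144)*q1 + (7/2560)*q2 + (7/1024)*q3 = 0.
  τ^8: a_8 + q1*a_7 + q2*a_6 + q3*a_5 = 0, i.e. 7/32768 + (1/2048)*q1 + (7/6144)*q2 + (7/2560)*q3 = 0.
Solving this linear system: q1 = -15/16, q2 = 15/56, q3 = -5/224.
The numerator is Q*f truncated at degree 5: P0 = a_0 = 3/10; P1 = a_1 + q1*a_0 = -1/16; P2 = a_2 + q1*a_1 + q2*a_0 = -251/3584; P3 = a_3 + q1*a_2 + q2*a_1 + q3*a_0 = 811/43008; P4 = a_4 + q1*a_3 + q2*a_2 + q3*a_1 = -1/2048; P5 = a_5 + q1*a_4 + q2*a_3 + q3*a_2 = -1/81920.


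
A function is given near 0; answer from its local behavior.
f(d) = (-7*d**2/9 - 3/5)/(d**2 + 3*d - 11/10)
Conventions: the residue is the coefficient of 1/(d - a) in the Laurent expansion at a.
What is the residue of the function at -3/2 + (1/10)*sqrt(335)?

The residue is 7/6 - (223/3015)*sqrt(335).

The factor d**2 + 3*d - 11/10 splits as (d - a)(d - a') with a = -3/2 + (1/10)*sqrt(335), a' = -3/2 - (1/10)*sqrt(335). At the order-1 pole a set g(d) = (d - a)*f(d) = [-7*d**2/9 - 3/5] / (d - a').
Simple pole: residue = g(a) at a = -3/2 + (1/10)*sqrt(335), which is 7/6 - (223/3015)*sqrt(335).


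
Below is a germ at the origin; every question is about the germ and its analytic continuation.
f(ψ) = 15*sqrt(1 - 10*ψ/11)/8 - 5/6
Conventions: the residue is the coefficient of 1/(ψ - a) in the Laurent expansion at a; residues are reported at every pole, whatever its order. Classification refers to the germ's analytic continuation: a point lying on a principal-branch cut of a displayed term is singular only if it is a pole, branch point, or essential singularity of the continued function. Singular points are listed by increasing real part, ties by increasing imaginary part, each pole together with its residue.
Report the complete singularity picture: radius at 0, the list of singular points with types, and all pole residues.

Branch term (15/8)*sqrt(1 - ψ/(11/10)): its argument vanishes at ψ = 11/10, a square-root branch point, modulus 11/10.
The radius of convergence is the smallest modulus among the singular points: 11/10.

Radius of convergence at 0: 11/10.
At 11/10: an algebraic (square-root) branch point.


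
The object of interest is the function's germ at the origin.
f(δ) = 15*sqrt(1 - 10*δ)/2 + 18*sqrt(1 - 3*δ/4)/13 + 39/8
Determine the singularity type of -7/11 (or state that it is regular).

There is no denominator, hence no pole anywhere.
Branch term sqrt(1 - δ/(4/3)): argument at -7/11 is 65/44, nonzero, so -7/11 is not its branch point (a point on a principal cut is still regular for the continued germ).
Branch term sqrt(1 - δ/(1/10)): argument at -7/11 is 81/11, nonzero, so -7/11 is not its branch point (a point on a principal cut is still regular for the continued germ).
So the germ continues analytically to -7/11.

The point is a regular point.


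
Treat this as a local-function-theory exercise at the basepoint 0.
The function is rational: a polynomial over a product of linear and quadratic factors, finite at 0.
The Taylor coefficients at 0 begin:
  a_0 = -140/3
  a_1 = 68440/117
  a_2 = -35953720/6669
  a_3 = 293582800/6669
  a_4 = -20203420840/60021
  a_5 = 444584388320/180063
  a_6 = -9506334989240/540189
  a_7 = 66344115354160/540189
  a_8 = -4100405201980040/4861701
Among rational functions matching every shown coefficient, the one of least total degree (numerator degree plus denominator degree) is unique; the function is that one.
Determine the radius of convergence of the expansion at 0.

No rational of total degree below 7 reproduces all 9 coefficients; solving the [2/5] Pade equations on them gives f(x) = (-31*x**2/38 - 31*x/13 - 7/18)/((x + 1/6)**3*(x**2 + 6*x/5 + 9/5)), whose expansion matches every shown term.
Denominator factor (x + 1/6)^3: pole of order 3 at -1/6, modulus 1/6.
Denominator factor (x**2 + 6*x/5 + 9/5): discriminant -144/25, complex-conjugate roots (-3/5) + (6/5)*i and (-3/5) - (6/5)*i; poles of order 1, moduli (3/5)*sqrt(5) and (3/5)*sqrt(5).
The radius of convergence is the smallest modulus among the singular points: 1/6.

The radius of convergence is 1/6.


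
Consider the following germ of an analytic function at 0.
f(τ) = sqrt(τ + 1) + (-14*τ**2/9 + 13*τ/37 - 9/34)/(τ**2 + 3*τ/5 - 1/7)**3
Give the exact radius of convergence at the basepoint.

The radius of convergence is -3/10 + (1/70)*sqrt(1141).

Denominator factor (τ**2 + 3*τ/5 - 1/7)^3: discriminant 163/175, real irrational roots -3/10 + (1/70)*sqrt(1141) and -3/10 - (1/70)*sqrt(1141); poles of order 3, moduli -3/10 + (1/70)*sqrt(1141) and 3/10 + (1/70)*sqrt(1141).
Branch term (1)*sqrt(1 - τ/(-1)): its argument vanishes at τ = -1, a square-root branch point, modulus 1.
The radius of convergence is the smallest modulus among the singular points: -3/10 + (1/70)*sqrt(1141).


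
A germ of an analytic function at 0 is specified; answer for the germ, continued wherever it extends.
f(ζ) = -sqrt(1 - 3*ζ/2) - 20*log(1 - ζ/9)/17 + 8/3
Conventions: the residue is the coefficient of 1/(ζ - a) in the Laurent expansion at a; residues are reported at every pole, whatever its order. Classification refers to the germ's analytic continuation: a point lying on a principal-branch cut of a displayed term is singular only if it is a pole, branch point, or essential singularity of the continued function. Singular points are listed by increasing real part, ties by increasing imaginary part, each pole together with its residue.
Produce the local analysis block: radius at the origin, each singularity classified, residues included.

Radius of convergence at 0: 2/3.
At 2/3: an algebraic (square-root) branch point.
At 9: a logarithmic branch point.

Branch term (-1)*sqrt(1 - ζ/(2/3)): its argument vanishes at ζ = 2/3, a square-root branch point, modulus 2/3.
Branch term (-20/17)*log(1 - ζ/(9)): its argument vanishes at ζ = 9, a logarithmic branch point, modulus 9.
The radius of convergence is the smallest modulus among the singular points: 2/3.
List the singular points by increasing real part (a conjugate pair: the negative imaginary part first).


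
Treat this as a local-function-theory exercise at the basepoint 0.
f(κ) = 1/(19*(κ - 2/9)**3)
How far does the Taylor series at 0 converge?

Denominator factor (κ - 2/9)^3: pole of order 3 at 2/9, modulus 2/9.
The radius of convergence is the smallest modulus among the singular points: 2/9.

The radius of convergence is 2/9.


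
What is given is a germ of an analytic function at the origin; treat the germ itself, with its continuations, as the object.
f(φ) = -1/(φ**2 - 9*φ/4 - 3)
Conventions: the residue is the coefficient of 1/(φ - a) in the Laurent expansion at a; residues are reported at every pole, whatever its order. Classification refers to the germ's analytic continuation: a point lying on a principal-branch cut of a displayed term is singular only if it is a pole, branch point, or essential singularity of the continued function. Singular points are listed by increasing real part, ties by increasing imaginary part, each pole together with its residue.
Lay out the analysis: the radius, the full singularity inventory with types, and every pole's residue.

Radius of convergence at 0: -9/8 + (1/8)*sqrt(273).
At 9/8 - (1/8)*sqrt(273): a pole of order 1; residue (4/273)*sqrt(273).
At 9/8 + (1/8)*sqrt(273): a pole of order 1; residue -(4/273)*sqrt(273).

Denominator factor (φ**2 - 9*φ/4 - 3): discriminant 273/16, real irrational roots 9/8 + (1/8)*sqrt(273) and 9/8 - (1/8)*sqrt(273); poles of order 1, moduli 9/8 + (1/8)*sqrt(273) and -9/8 + (1/8)*sqrt(273).
The radius of convergence is the smallest modulus among the singular points: -9/8 + (1/8)*sqrt(273).
The factor φ**2 - 9*φ/4 - 3 splits as (φ - a)(φ - a') with a = 9/8 - (1/8)*sqrt(273), a' = 9/8 + (1/8)*sqrt(273). At the order-1 pole a set g(φ) = (φ - a)*f(φ) = [-1] / (φ - a').
Simple pole: residue = g(a) at a = 9/8 - (1/8)*sqrt(273), which is (4/273)*sqrt(273).
The factor φ**2 - 9*φ/4 - 3 splits as (φ - a)(φ - a') with a = 9/8 + (1/8)*sqrt(273), a' = 9/8 - (1/8)*sqrt(273). At the order-1 pole a set g(φ) = (φ - a)*f(φ) = [-1] / (φ - a').
Simple pole: residue = g(a) at a = 9/8 + (1/8)*sqrt(273), which is -(4/273)*sqrt(273).
List the singular points by increasing real part (a conjugate pair: the negative imaginary part first).


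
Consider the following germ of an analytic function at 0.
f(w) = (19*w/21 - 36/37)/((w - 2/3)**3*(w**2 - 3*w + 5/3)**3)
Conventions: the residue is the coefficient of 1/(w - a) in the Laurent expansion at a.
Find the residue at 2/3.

At the order-3 pole 2/3 set g(w) = (w - (2/3))^3*f(w) = (19*w/21 - 36/37)/(w**2 - 3*w + 5/3)**3.
Order-3 pole: residue = g''(a)/2; g''(2/3) = -169374402/259, so the residue is -84687201/259.

The residue is -84687201/259.


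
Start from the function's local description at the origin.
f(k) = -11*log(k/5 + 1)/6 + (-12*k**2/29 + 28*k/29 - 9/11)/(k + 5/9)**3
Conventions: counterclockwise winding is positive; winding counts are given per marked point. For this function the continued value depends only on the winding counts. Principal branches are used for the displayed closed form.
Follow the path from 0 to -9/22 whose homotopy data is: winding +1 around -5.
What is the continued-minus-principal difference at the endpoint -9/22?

Continued minus principal equals -(11/3)*pi*i.

The rational part is single-valued and drops out of the difference; each branch term changes only by its own monodromy.
(-11/6)*log(1 - k/(-5)): each positive loop around -5 adds 2*pi*i to the log, so winding +1 contributes (-11/6)*(1)*2*pi*i = -(11/3)*pi*i.
Summing the contributions at k = -9/22 gives -(11/3)*pi*i.


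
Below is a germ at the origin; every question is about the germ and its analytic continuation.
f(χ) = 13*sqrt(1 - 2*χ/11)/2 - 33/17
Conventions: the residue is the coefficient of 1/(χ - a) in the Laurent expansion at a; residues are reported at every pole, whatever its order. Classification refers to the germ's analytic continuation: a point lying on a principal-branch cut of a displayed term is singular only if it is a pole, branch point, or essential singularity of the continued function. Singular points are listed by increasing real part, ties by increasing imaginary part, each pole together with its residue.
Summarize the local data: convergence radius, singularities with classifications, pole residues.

Branch term (13/2)*sqrt(1 - χ/(11/2)): its argument vanishes at χ = 11/2, a square-root branch point, modulus 11/2.
The radius of convergence is the smallest modulus among the singular points: 11/2.

Radius of convergence at 0: 11/2.
At 11/2: an algebraic (square-root) branch point.


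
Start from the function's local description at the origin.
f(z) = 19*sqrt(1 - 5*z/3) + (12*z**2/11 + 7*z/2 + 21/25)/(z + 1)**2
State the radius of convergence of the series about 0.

The radius of convergence is 3/5.

Denominator factor (z + 1)^2: pole of order 2 at -1, modulus 1.
Branch term (19)*sqrt(1 - z/(3/5)): its argument vanishes at z = 3/5, a square-root branch point, modulus 3/5.
The radius of convergence is the smallest modulus among the singular points: 3/5.


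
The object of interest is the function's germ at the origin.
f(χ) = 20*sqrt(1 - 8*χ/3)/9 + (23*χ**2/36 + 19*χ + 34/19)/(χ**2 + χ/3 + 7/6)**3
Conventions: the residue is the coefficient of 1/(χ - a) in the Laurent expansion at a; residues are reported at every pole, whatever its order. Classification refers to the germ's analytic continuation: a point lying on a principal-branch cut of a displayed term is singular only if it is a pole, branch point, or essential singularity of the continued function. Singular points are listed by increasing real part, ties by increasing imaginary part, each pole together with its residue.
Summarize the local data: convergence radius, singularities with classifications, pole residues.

Denominator factor (χ**2 + χ/3 + 7/6)^3: discriminant -41/9, complex-conjugate roots (-1/6) + ((1/6)*sqrt(41))*i and (-1/6) - ((1/6)*sqrt(41))*i; poles of order 3, moduli (1/6)*sqrt(42) and (1/6)*sqrt(42).
Branch term (20/9)*sqrt(1 - χ/(3/8)): its argument vanishes at χ = 3/8, a square-root branch point, modulus 3/8.
The radius of convergence is the smallest modulus among the singular points: 3/8.
The branch term is analytic at (-1/6) - ((1/6)*sqrt(41))*i and contributes nothing to the residue; only the rational part matters.
The factor χ**2 + χ/3 + 7/6 splits as (χ - a)(χ - a') with a = (-1/6) - ((1/6)*sqrt(41))*i, a' = (-1/6) + ((1/6)*sqrt(41))*i. At the order-3 pole a set g(χ) = (χ - a)^3*(rational part) = [23*χ**2/36 + 19*χ + 34/19] / (χ - a')^3.
Order-3 pole: residue = g''(a)/2; g''((-1/6) - ((1/6)*sqrt(41))*i) = -((61881/1309499)*sqrt(41))*i, so the residue is -((61881/2618998)*sqrt(41))*i.
The branch term is analytic at (-1/6) + ((1/6)*sqrt(41))*i and contributes nothing to the residue; only the rational part matters.
The factor χ**2 + χ/3 + 7/6 splits as (χ - a)(χ - a') with a = (-1/6) + ((1/6)*sqrt(41))*i, a' = (-1/6) - ((1/6)*sqrt(41))*i. At the order-3 pole a set g(χ) = (χ - a)^3*(rational part) = [23*χ**2/36 + 19*χ + 34/19] / (χ - a')^3.
Order-3 pole: residue = g''(a)/2; g''((-1/6) + ((1/6)*sqrt(41))*i) = ((61881/1309499)*sqrt(41))*i, so the residue is ((61881/2618998)*sqrt(41))*i.
List the singular points by increasing real part (a conjugate pair: the negative imaginary part first).

Radius of convergence at 0: 3/8.
At (-1/6) - ((1/6)*sqrt(41))*i: a pole of order 3; residue -((61881/2618998)*sqrt(41))*i.
At (-1/6) + ((1/6)*sqrt(41))*i: a pole of order 3; residue ((61881/2618998)*sqrt(41))*i.
At 3/8: an algebraic (square-root) branch point.


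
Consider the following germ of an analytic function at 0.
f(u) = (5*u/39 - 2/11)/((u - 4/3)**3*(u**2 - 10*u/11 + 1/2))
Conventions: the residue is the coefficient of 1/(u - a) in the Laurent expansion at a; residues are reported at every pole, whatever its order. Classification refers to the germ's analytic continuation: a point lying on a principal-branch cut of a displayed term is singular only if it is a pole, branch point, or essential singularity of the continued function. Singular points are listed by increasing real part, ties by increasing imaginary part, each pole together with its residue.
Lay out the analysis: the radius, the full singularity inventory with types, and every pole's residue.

Radius of convergence at 0: (1/2)*sqrt(2).
At (5/11) - ((1/22)*sqrt(142))*i: a pole of order 1; residue (13226184/122121103) + ((35739585/8670598313)*sqrt(142))*i.
At (5/11) + ((1/22)*sqrt(142))*i: a pole of order 1; residue (13226184/122121103) - ((35739585/8670598313)*sqrt(142))*i.
At 4/3: a pole of order 3; residue -26452368/122121103.

Denominator factor (u**2 - 10*u/11 + 1/2): discriminant -142/121, complex-conjugate roots (5/11) + ((1/22)*sqrt(142))*i and (5/11) - ((1/22)*sqrt(142))*i; poles of order 1, moduli (1/2)*sqrt(2) and (1/2)*sqrt(2).
Denominator factor (u - 4/3)^3: pole of order 3 at 4/3, modulus 4/3.
The radius of convergence is the smallest modulus among the singular points: (1/2)*sqrt(2).
The factor u**2 - 10*u/11 + 1/2 splits as (u - a)(u - a') with a = (5/11) - ((1/22)*sqrt(142))*i, a' = (5/11) + ((1/22)*sqrt(142))*i. At the order-1 pole a set g(u) = (u - a)*f(u) = [(5*u/39 - 2/11)/(u - 4/3)**3] / (u - a').
Simple pole: residue = g(a) at a = (5/11) - ((1/22)*sqrt(142))*i, which is (13226184/122121103) + ((35739585/8670598313)*sqrt(142))*i.
The factor u**2 - 10*u/11 + 1/2 splits as (u - a)(u - a') with a = (5/11) + ((1/22)*sqrt(142))*i, a' = (5/11) - ((1/22)*sqrt(142))*i. At the order-1 pole a set g(u) = (u - a)*f(u) = [(5*u/39 - 2/11)/(u - 4/3)**3] / (u - a').
Simple pole: residue = g(a) at a = (5/11) + ((1/22)*sqrt(142))*i, which is (13226184/122121103) - ((35739585/8670598313)*sqrt(142))*i.
At the order-3 pole 4/3 set g(u) = (u - (4/3))^3*f(u) = (5*u/39 - 2/11)/(u**2 - 10*u/11 + 1/2).
Order-3 pole: residue = g''(a)/2; g''(4/3) = -52904736/122121103, so the residue is -26452368/122121103.
List the singular points by increasing real part (a conjugate pair: the negative imaginary part first).


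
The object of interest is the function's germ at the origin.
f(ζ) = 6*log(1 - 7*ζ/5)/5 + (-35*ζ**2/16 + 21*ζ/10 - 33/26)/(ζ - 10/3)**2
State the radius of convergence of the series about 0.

Denominator factor (ζ - 10/3)^2: pole of order 2 at 10/3, modulus 10/3.
Branch term (6/5)*log(1 - ζ/(5/7)): its argument vanishes at ζ = 5/7, a logarithmic branch point, modulus 5/7.
The radius of convergence is the smallest modulus among the singular points: 5/7.

The radius of convergence is 5/7.


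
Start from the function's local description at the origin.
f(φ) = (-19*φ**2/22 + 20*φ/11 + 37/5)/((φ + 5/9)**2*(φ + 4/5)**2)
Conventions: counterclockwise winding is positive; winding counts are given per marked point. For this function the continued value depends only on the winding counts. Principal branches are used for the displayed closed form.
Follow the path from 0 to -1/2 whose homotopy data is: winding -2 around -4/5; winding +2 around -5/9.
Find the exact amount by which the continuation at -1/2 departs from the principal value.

The function is rational, hence single-valued: continuing it around any pole returns the same value, so the difference is 0.

Continued minus principal equals 0.


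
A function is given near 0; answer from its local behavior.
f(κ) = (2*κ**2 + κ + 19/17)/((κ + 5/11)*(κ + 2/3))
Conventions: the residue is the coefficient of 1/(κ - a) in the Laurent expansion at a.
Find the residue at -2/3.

At the order-1 pole -2/3 set g(κ) = (κ - (-2/3))*f(κ) = (2*κ**2 + κ + 19/17)/(κ + 5/11).
Simple pole: residue = g(a) at a = -2/3, which is -2255/357.

The residue is -2255/357.


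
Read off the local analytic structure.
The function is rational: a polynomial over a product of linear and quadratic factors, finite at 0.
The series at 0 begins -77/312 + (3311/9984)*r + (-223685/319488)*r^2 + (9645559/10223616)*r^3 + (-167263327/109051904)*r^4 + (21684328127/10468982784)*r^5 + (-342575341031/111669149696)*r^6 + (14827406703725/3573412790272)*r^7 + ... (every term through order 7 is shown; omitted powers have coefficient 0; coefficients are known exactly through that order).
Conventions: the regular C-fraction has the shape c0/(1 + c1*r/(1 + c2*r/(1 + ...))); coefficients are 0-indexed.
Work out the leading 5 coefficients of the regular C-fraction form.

Taylor coefficients (read off): a_0 = -77/312, a_1 = 3311/9984, a_2 = -223685/319488, a_3 = 9645559/10223616, a_4 = -167263327/109051904.
c0 = a_0 = -77/312. Peel one level at a time: if S = 1 + c*r/S' with S'(0) = 1, then c is the r-coefficient of S and S' = c*r/(S - 1).
S_1 = c0/f = 1 + (43/32)*r + (-33/32)*r^2 + ...; c1 = 43/32.
S_2 = c1*r/(S_1 - 1) = 1 + (33/43)*r + (2981/1849)*r^2 + ...; c2 = 33/43.
S_3 = c2*r/(S_2 - 1) = 1 + (-271/129)*r + (16/9)*r^2 + ...; c3 = -271/129.
S_4 = c3*r/(S_3 - 1) = 1 + (688/813)*r + ...; c4 = 688/813.

The regular C-fraction coefficients are [-77/312, 43/32, 33/43, -271/129, 688/813].


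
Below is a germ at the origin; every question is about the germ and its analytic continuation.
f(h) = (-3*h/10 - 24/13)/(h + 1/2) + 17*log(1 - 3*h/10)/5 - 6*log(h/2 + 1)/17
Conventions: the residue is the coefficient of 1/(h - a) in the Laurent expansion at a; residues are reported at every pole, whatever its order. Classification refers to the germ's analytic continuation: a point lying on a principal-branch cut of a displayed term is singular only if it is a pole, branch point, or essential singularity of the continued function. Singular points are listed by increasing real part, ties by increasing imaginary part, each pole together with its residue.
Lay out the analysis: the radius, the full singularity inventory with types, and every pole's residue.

Denominator factor (h + 1/2): pole of order 1 at -1/2, modulus 1/2.
Branch term (17/5)*log(1 - h/(10/3)): its argument vanishes at h = 10/3, a logarithmic branch point, modulus 10/3.
Branch term (-6/17)*log(1 - h/(-2)): its argument vanishes at h = -2, a logarithmic branch point, modulus 2.
The radius of convergence is the smallest modulus among the singular points: 1/2.
The branch terms are analytic at -1/2 and contribute nothing to the residue; only the rational part matters.
At the order-1 pole -1/2 set g(h) = (h - (-1/2))*(rational part) = -3*h/10 - 24/13.
Simple pole: residue = g(a) at a = -1/2, which is -441/260.
List the singular points by increasing real part (a conjugate pair: the negative imaginary part first).

Radius of convergence at 0: 1/2.
At -2: a logarithmic branch point.
At -1/2: a pole of order 1; residue -441/260.
At 10/3: a logarithmic branch point.


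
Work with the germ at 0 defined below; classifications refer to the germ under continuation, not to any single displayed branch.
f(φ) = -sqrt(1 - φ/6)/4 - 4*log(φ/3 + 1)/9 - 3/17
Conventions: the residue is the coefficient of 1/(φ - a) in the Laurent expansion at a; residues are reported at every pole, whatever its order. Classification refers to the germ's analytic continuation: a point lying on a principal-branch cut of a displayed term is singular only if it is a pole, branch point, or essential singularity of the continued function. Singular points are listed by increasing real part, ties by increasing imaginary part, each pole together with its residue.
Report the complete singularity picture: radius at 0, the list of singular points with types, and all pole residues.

Radius of convergence at 0: 3.
At -3: a logarithmic branch point.
At 6: an algebraic (square-root) branch point.

Branch term (-4/9)*log(1 - φ/(-3)): its argument vanishes at φ = -3, a logarithmic branch point, modulus 3.
Branch term (-1/4)*sqrt(1 - φ/(6)): its argument vanishes at φ = 6, a square-root branch point, modulus 6.
The radius of convergence is the smallest modulus among the singular points: 3.
List the singular points by increasing real part (a conjugate pair: the negative imaginary part first).
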